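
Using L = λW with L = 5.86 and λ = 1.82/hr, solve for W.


Little's law: L = λW → W = L / λ
= 5.86 / 1.82
= 3.22 hours


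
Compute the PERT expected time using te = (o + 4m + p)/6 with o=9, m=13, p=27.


te = (o + 4m + p) / 6
= (9 + 4×13 + 27) / 6
= (9 + 52 + 27) / 6
= 88 / 6
= 14.67


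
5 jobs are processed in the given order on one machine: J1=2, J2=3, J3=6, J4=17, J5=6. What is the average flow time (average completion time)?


Completion times:
  J1: completes at 2
  J2: completes at 5
  J3: completes at 11
  J4: completes at 28
  J5: completes at 34
Sum = 80
Average = 80/5
= 16.00


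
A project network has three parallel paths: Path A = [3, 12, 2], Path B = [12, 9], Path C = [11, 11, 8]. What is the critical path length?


Path A: 3 + 12 + 2 = 17
Path B: 12 + 9 = 21
Path C: 11 + 11 + 8 = 30
Critical path = longest = max(17, 21, 30)
= 30 (Path C)


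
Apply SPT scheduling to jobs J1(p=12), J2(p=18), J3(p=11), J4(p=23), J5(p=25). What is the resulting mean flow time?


SPT order: J3 → J1 → J2 → J4 → J5
Completion times:
  J3: C=11
  J1: C=23
  J2: C=41
  J4: C=64
  J5: C=89
Sum = 228, n = 5
Mean flow = 228/5
= 45.60


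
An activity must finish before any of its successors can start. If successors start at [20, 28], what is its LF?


LF = min of all successor start times
Successors start at: [20, 28]
LF = min(20, 28)
= 20


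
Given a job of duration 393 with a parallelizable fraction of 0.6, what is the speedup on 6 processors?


Amdahl's law: T_p = T × ((1-p) + p/N)
= 393 × ((1-0.6) + 0.6/6)
= 393 × (0.40 + 0.1000)
= 393 × 0.5000
= 196.50
Speedup = 393/196.50
= 2.00×


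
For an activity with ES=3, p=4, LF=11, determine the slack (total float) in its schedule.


EF = ES + duration = 3 + 4 = 7
LS = LF - duration = 11 - 4 = 7
Total Float = LF - EF = 11 - 7
(or LS - ES = 7 - 3)
= 4


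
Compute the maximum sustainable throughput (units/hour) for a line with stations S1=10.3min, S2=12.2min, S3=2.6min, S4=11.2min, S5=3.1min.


Bottleneck = longest station time
Station times: [10.3, 12.2, 2.6, 11.2, 3.1]
Max = 12.2 min
Rate = 60 / 12.2
= 4.92 units/hour (bottleneck: 12.2min)


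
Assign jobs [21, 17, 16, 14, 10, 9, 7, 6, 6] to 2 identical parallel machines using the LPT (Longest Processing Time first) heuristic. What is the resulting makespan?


Jobs (LPT sorted): [21, 17, 16, 14, 10, 9, 7, 6, 6]
Machines: 2
  J=21 → Machine 1 (load: 0+21=21)
  J=17 → Machine 2 (load: 0+17=17)
  J=16 → Machine 2 (load: 17+16=33)
  J=14 → Machine 1 (load: 21+14=35)
  J=10 → Machine 2 (load: 33+10=43)
  J=9 → Machine 1 (load: 35+9=44)
  J=7 → Machine 2 (load: 43+7=50)
  J=6 → Machine 1 (load: 44+6=50)
  J=6 → Machine 1 (load: 50+6=56)
Machine loads: [56, 50]
Makespan = max = 56 time units


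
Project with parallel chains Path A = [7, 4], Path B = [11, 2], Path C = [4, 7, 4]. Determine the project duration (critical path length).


Path A: 7 + 4 = 11
Path B: 11 + 2 = 13
Path C: 4 + 7 + 4 = 15
Critical path = longest = max(11, 13, 15)
= 15 (Path C)


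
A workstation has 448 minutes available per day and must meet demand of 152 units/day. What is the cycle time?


Cycle time = available time / demand
= 448 / 152
= 2.95 min/unit


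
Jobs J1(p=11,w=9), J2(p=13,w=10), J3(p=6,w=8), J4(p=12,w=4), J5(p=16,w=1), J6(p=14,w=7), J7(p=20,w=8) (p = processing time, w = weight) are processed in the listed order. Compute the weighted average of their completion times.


Completion times:
  J1: C=11, w×C=9×11=99
  J2: C=24, w×C=10×24=240
  J3: C=30, w×C=8×30=240
  J4: C=42, w×C=4×42=168
  J5: C=58, w×C=1×58=58
  J6: C=72, w×C=7×72=504
  J7: C=92, w×C=8×92=736
Sum w×C = 2045
Sum w = 47
Weighted avg = 2045/47
= 43.51


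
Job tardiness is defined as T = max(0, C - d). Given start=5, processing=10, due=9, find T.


Completion = start + processing = 5 + 10 = 15
Tardiness = max(0, C - d) = max(0, 15 - 9)
= max(0, 6)
= 6


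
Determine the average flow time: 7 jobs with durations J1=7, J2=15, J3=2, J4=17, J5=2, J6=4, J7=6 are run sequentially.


Completion times:
  J1: completes at 7
  J2: completes at 22
  J3: completes at 24
  J4: completes at 41
  J5: completes at 43
  J6: completes at 47
  J7: completes at 53
Sum = 237
Average = 237/7
= 33.86


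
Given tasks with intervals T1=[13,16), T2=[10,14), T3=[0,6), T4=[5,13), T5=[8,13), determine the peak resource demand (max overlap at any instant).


Check each time point for overlaps:
  t=10: 3 tasks active (T2, T4, T5)
Max concurrent = 3


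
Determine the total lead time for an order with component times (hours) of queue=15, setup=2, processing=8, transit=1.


Lead time = queue + setup + processing + transit
= 15 + 2 + 8 + 1
= 26 hours


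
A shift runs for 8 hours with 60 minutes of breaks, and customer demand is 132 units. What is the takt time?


Available = 8×60 - 60 = 420 min
Takt time = 420 / 132
= 3.18 min/unit


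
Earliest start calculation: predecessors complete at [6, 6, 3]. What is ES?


ES = max of all predecessor completion times
Predecessors: [6, 6, 3]
ES = max(6, 6, 3)
= 6


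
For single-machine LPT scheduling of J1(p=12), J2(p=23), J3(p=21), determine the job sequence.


LPT: sort by longest processing time first
  J2: p=23
  J3: p=21
  J1: p=12
Order: J2 → J3 → J1


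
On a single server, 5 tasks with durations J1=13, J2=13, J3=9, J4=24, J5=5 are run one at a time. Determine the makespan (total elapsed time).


Sequential makespan: sum all processing times
= 13 + 13 + 9 + 24 + 5
= 64 time units


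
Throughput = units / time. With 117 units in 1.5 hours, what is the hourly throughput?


Throughput = units / time
= 117 / 1.5
= 78.0 units/hour


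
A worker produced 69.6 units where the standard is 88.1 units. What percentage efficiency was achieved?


Efficiency = (actual / standard) × 100
= (69.6 / 88.1) × 100
= 79.0%


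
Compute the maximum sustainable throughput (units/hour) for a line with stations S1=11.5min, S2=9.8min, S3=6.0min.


Bottleneck = longest station time
Station times: [11.5, 9.8, 6.0]
Max = 11.5 min
Rate = 60 / 11.5
= 5.22 units/hour (bottleneck: 11.5min)


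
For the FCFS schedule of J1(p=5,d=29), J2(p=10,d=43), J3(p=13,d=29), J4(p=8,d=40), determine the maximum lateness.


Lateness per job (L = C - d):
  J1: C=5, d=29, L=-24
  J2: C=15, d=43, L=-28
  J3: C=28, d=29, L=-1
  J4: C=36, d=40, L=-4
Lmax = max(-24, -28, -1, -4)
= -1


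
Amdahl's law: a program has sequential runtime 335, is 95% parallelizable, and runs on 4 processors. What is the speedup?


Amdahl's law: T_p = T × ((1-p) + p/N)
= 335 × ((1-0.95) + 0.95/4)
= 335 × (0.05 + 0.2375)
= 335 × 0.2875
= 96.31
Speedup = 335/96.31
= 3.48×


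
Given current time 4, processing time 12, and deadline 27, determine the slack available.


Slack = due - current_time - processing
= 27 - 4 - 12
= 11


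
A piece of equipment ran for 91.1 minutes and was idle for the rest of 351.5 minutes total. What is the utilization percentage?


Utilization = busy / total × 100
= 91.1 / 351.5 × 100
= 25.9%


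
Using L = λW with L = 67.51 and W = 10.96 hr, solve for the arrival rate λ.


Little's law: L = λW → λ = L / W
= 67.51 / 10.96
= 6.16 per hour


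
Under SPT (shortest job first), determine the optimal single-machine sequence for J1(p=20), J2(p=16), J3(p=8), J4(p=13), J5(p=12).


SPT: sort by shortest processing time
  J3: p=8
  J5: p=12
  J4: p=13
  J2: p=16
  J1: p=20
Order: J3 → J5 → J4 → J2 → J1


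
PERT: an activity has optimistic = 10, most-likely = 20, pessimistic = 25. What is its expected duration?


te = (o + 4m + p) / 6
= (10 + 4×20 + 25) / 6
= (10 + 80 + 25) / 6
= 115 / 6
= 19.17


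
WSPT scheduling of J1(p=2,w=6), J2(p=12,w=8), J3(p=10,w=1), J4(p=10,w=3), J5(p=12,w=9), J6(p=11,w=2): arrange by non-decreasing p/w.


WSPT (Smith's rule): sort by p/w ascending
  J1: p/w = 2/6 = 0.333
  J5: p/w = 12/9 = 1.333
  J2: p/w = 12/8 = 1.500
  J4: p/w = 10/3 = 3.333
  J6: p/w = 11/2 = 5.500
  J3: p/w = 10/1 = 10.000
Order: J1 → J5 → J2 → J4 → J6 → J3


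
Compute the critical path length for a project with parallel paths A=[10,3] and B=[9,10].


Path A: 10 + 3 = 13
Path B: 9 + 10 = 19
Critical path = longest = max(13, 19)
= 19 (Path B)


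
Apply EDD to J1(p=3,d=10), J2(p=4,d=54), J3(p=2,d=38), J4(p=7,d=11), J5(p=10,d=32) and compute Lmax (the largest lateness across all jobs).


EDD order: J1 → J4 → J5 → J3 → J2
Completion and lateness:
  J1: C=3, d=10, L=3-10=-7
  J4: C=10, d=11, L=10-11=-1
  J5: C=20, d=32, L=20-32=-12
  J3: C=22, d=38, L=22-38=-16
  J2: C=26, d=54, L=26-54=-28
Lmax = max(-7, -1, -12, -16, -28)
= -1


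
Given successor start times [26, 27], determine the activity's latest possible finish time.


LF = min of all successor start times
Successors start at: [26, 27]
LF = min(26, 27)
= 26


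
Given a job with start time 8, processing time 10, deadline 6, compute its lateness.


Completion = 8 + 10 = 18
Lateness = C - d = 18 - 6
= 12


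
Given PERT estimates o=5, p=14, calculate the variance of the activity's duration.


σ² = ((p - o) / 6)² = (p - o)² / 36
= (14 - 5)² / 36
= 9² / 36
= 81 / 36
= 2.2500


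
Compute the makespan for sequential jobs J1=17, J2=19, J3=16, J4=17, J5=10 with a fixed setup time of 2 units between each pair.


Makespan = Σ processing + (n-1) × setup
= (17 + 19 + 16 + 17 + 10) + (5-1)×2
= 79 + 8
= 87 time units


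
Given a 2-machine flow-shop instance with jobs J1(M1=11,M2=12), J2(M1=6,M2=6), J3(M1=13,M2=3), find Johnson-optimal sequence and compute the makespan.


Johnson's rule:
Group 1 (M1≤M2, sort by M1): ['J2', 'J1']
Group 2 (M1>M2, sort desc M2): ['J3']
Sequence: J2 → J1 → J3
Makespan calculation:
  J2: M1 done=6, M2 done=12
  J1: M1 done=17, M2 done=29
  J3: M1 done=30, M2 done=33
= Sequence: J2 → J1 → J3, Makespan: 33


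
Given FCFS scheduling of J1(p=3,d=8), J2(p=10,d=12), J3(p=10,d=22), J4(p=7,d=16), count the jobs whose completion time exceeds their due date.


Completion vs due date:
  J1: C=3, d=8 → on time
  J2: C=13, d=12 → TARDY
  J3: C=23, d=22 → TARDY
  J4: C=30, d=16 → TARDY
Tardy jobs: J2, J3, J4
Count = 3


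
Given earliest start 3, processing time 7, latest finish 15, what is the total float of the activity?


EF = ES + duration = 3 + 7 = 10
LS = LF - duration = 15 - 7 = 8
Total Float = LF - EF = 15 - 10
(or LS - ES = 8 - 3)
= 5


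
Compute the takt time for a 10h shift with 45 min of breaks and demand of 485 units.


Available = 10×60 - 45 = 555 min
Takt time = 555 / 485
= 1.14 min/unit


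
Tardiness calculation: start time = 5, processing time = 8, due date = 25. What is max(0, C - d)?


Completion = start + processing = 5 + 8 = 13
Tardiness = max(0, C - d) = max(0, 13 - 25)
= max(0, -12)
= 0


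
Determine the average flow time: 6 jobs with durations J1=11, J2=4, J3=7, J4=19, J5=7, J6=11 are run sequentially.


Completion times:
  J1: completes at 11
  J2: completes at 15
  J3: completes at 22
  J4: completes at 41
  J5: completes at 48
  J6: completes at 59
Sum = 196
Average = 196/6
= 32.67


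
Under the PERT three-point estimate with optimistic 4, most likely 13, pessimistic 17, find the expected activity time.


te = (o + 4m + p) / 6
= (4 + 4×13 + 17) / 6
= (4 + 52 + 17) / 6
= 73 / 6
= 12.17


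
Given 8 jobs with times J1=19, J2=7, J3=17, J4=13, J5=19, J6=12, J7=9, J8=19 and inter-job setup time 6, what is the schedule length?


Makespan = Σ processing + (n-1) × setup
= (19 + 7 + 17 + 13 + 19 + 12 + 9 + 19) + (8-1)×6
= 115 + 42
= 157 time units


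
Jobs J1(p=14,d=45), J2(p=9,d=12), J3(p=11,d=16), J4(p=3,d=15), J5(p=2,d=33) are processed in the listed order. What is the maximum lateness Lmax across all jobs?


Lateness per job (L = C - d):
  J1: C=14, d=45, L=-31
  J2: C=23, d=12, L=11
  J3: C=34, d=16, L=18
  J4: C=37, d=15, L=22
  J5: C=39, d=33, L=6
Lmax = max(-31, 11, 18, 22, 6)
= 22


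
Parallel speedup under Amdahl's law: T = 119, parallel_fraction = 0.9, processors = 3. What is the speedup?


Amdahl's law: T_p = T × ((1-p) + p/N)
= 119 × ((1-0.9) + 0.9/3)
= 119 × (0.10 + 0.3000)
= 119 × 0.4000
= 47.60
Speedup = 119/47.60
= 2.50×


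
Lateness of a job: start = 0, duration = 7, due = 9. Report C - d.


Completion = 0 + 7 = 7
Lateness = C - d = 7 - 9
= -2


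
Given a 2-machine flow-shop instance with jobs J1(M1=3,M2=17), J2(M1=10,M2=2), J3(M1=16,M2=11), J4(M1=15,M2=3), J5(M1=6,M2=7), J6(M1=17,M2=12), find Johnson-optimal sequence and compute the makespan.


Johnson's rule:
Group 1 (M1≤M2, sort by M1): ['J1', 'J5']
Group 2 (M1>M2, sort desc M2): ['J6', 'J3', 'J4', 'J2']
Sequence: J1 → J5 → J6 → J3 → J4 → J2
Makespan calculation:
  J1: M1 done=3, M2 done=20
  J5: M1 done=9, M2 done=27
  J6: M1 done=26, M2 done=39
  J3: M1 done=42, M2 done=53
  J4: M1 done=57, M2 done=60
  J2: M1 done=67, M2 done=69
= Sequence: J1 → J5 → J6 → J3 → J4 → J2, Makespan: 69


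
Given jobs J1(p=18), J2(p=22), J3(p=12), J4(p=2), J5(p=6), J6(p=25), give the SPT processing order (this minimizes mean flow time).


SPT: sort by shortest processing time
  J4: p=2
  J5: p=6
  J3: p=12
  J1: p=18
  J2: p=22
  J6: p=25
Order: J4 → J5 → J3 → J1 → J2 → J6


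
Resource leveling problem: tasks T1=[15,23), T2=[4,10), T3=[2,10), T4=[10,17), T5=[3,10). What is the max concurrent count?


Check each time point for overlaps:
  t=4: 3 tasks active (T2, T3, T5)
Max concurrent = 3


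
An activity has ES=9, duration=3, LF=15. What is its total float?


EF = ES + duration = 9 + 3 = 12
LS = LF - duration = 15 - 3 = 12
Total Float = LF - EF = 15 - 12
(or LS - ES = 12 - 9)
= 3


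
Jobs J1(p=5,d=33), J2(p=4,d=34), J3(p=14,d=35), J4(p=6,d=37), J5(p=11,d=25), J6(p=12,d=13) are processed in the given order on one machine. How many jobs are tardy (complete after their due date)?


Completion vs due date:
  J1: C=5, d=33 → on time
  J2: C=9, d=34 → on time
  J3: C=23, d=35 → on time
  J4: C=29, d=37 → on time
  J5: C=40, d=25 → TARDY
  J6: C=52, d=13 → TARDY
Tardy jobs: J5, J6
Count = 2


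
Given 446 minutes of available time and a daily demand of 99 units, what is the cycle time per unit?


Cycle time = available time / demand
= 446 / 99
= 4.51 min/unit


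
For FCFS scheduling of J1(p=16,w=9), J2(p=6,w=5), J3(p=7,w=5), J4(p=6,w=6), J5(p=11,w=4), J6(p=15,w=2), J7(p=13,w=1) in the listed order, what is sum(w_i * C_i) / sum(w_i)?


Completion times:
  J1: C=16, w×C=9×16=144
  J2: C=22, w×C=5×22=110
  J3: C=29, w×C=5×29=145
  J4: C=35, w×C=6×35=210
  J5: C=46, w×C=4×46=184
  J6: C=61, w×C=2×61=122
  J7: C=74, w×C=1×74=74
Sum w×C = 989
Sum w = 32
Weighted avg = 989/32
= 30.91


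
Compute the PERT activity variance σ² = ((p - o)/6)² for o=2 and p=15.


σ² = ((p - o) / 6)² = (p - o)² / 36
= (15 - 2)² / 36
= 13² / 36
= 169 / 36
= 4.6944


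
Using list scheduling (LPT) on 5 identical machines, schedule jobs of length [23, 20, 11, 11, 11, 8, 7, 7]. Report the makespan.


Jobs (LPT sorted): [23, 20, 11, 11, 11, 8, 7, 7]
Machines: 5
  J=23 → Machine 1 (load: 0+23=23)
  J=20 → Machine 2 (load: 0+20=20)
  J=11 → Machine 3 (load: 0+11=11)
  J=11 → Machine 4 (load: 0+11=11)
  J=11 → Machine 5 (load: 0+11=11)
  J=8 → Machine 3 (load: 11+8=19)
  J=7 → Machine 4 (load: 11+7=18)
  J=7 → Machine 5 (load: 11+7=18)
Machine loads: [23, 20, 19, 18, 18]
Makespan = max = 23 time units


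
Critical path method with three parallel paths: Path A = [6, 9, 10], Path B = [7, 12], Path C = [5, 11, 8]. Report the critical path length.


Path A: 6 + 9 + 10 = 25
Path B: 7 + 12 = 19
Path C: 5 + 11 + 8 = 24
Critical path = longest = max(25, 19, 24)
= 25 (Path A)


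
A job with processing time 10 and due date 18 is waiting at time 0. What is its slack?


Slack = due - current_time - processing
= 18 - 0 - 10
= 8


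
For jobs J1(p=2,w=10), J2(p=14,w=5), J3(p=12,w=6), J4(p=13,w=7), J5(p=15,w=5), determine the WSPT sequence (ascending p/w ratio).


WSPT (Smith's rule): sort by p/w ascending
  J1: p/w = 2/10 = 0.200
  J4: p/w = 13/7 = 1.857
  J3: p/w = 12/6 = 2.000
  J2: p/w = 14/5 = 2.800
  J5: p/w = 15/5 = 3.000
Order: J1 → J4 → J3 → J2 → J5


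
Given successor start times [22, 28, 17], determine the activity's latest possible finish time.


LF = min of all successor start times
Successors start at: [22, 28, 17]
LF = min(22, 28, 17)
= 17


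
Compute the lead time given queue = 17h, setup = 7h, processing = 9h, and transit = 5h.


Lead time = queue + setup + processing + transit
= 17 + 7 + 9 + 5
= 38 hours


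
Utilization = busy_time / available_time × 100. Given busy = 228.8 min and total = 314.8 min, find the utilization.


Utilization = busy / total × 100
= 228.8 / 314.8 × 100
= 72.7%


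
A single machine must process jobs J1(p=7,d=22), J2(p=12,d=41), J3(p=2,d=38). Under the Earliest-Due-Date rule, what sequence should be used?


EDD: sort by earliest due date
  J1: d=22, p=7
  J3: d=38, p=2
  J2: d=41, p=12
Order: J1 → J3 → J2


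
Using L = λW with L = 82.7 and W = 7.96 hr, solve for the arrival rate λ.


Little's law: L = λW → λ = L / W
= 82.7 / 7.96
= 10.39 per hour


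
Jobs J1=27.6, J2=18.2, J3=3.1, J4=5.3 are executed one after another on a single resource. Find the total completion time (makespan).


Sequential makespan: sum all processing times
= 27.6 + 18.2 + 3.1 + 5.3
= 54.2 time units


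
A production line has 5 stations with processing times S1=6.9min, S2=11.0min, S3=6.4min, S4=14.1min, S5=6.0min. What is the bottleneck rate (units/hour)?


Bottleneck = longest station time
Station times: [6.9, 11.0, 6.4, 14.1, 6.0]
Max = 14.1 min
Rate = 60 / 14.1
= 4.26 units/hour (bottleneck: 14.1min)


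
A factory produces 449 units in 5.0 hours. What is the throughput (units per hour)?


Throughput = units / time
= 449 / 5.0
= 89.8 units/hour


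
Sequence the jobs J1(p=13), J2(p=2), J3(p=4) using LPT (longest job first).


LPT: sort by longest processing time first
  J1: p=13
  J3: p=4
  J2: p=2
Order: J1 → J3 → J2


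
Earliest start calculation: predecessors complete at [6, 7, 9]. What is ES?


ES = max of all predecessor completion times
Predecessors: [6, 7, 9]
ES = max(6, 7, 9)
= 9


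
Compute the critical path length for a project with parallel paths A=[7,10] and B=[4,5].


Path A: 7 + 10 = 17
Path B: 4 + 5 = 9
Critical path = longest = max(17, 9)
= 17 (Path A)


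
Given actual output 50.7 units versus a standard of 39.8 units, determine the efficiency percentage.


Efficiency = (actual / standard) × 100
= (50.7 / 39.8) × 100
= 127.4%


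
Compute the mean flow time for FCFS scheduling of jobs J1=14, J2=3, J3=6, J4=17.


Completion times:
  J1: completes at 14
  J2: completes at 17
  J3: completes at 23
  J4: completes at 40
Sum = 94
Average = 94/4
= 23.50


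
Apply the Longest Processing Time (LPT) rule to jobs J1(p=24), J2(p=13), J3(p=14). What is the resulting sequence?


LPT: sort by longest processing time first
  J1: p=24
  J3: p=14
  J2: p=13
Order: J1 → J3 → J2


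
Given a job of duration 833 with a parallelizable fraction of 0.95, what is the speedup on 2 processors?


Amdahl's law: T_p = T × ((1-p) + p/N)
= 833 × ((1-0.95) + 0.95/2)
= 833 × (0.05 + 0.4750)
= 833 × 0.5250
= 437.33
Speedup = 833/437.33
= 1.90×


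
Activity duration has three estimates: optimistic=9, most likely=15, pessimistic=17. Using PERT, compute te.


te = (o + 4m + p) / 6
= (9 + 4×15 + 17) / 6
= (9 + 60 + 17) / 6
= 86 / 6
= 14.33


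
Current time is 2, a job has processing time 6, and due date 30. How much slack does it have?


Slack = due - current_time - processing
= 30 - 2 - 6
= 22


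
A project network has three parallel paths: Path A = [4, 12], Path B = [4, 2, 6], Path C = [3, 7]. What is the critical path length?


Path A: 4 + 12 = 16
Path B: 4 + 2 + 6 = 12
Path C: 3 + 7 = 10
Critical path = longest = max(16, 12, 10)
= 16 (Path A)


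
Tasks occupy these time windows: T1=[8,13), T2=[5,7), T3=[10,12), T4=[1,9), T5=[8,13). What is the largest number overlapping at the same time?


Check each time point for overlaps:
  t=8: 3 tasks active (T1, T4, T5)
Max concurrent = 3


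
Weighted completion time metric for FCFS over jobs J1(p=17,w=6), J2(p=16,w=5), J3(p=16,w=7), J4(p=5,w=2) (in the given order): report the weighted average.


Completion times:
  J1: C=17, w×C=6×17=102
  J2: C=33, w×C=5×33=165
  J3: C=49, w×C=7×49=343
  J4: C=54, w×C=2×54=108
Sum w×C = 718
Sum w = 20
Weighted avg = 718/20
= 35.90


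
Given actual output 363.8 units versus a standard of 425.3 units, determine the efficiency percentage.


Efficiency = (actual / standard) × 100
= (363.8 / 425.3) × 100
= 85.5%


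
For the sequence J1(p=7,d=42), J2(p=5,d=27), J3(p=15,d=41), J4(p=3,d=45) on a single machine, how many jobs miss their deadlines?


Completion vs due date:
  J1: C=7, d=42 → on time
  J2: C=12, d=27 → on time
  J3: C=27, d=41 → on time
  J4: C=30, d=45 → on time
Tardy jobs: none
Count = 0


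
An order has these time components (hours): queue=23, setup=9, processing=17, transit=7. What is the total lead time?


Lead time = queue + setup + processing + transit
= 23 + 9 + 17 + 7
= 56 hours


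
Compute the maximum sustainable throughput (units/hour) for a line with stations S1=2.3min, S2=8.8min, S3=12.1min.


Bottleneck = longest station time
Station times: [2.3, 8.8, 12.1]
Max = 12.1 min
Rate = 60 / 12.1
= 4.96 units/hour (bottleneck: 12.1min)


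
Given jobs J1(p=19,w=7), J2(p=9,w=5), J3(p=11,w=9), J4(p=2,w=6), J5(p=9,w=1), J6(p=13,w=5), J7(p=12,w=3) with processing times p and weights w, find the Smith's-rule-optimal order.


WSPT (Smith's rule): sort by p/w ascending
  J4: p/w = 2/6 = 0.333
  J3: p/w = 11/9 = 1.222
  J2: p/w = 9/5 = 1.800
  J6: p/w = 13/5 = 2.600
  J1: p/w = 19/7 = 2.714
  J7: p/w = 12/3 = 4.000
  J5: p/w = 9/1 = 9.000
Order: J4 → J3 → J2 → J6 → J1 → J7 → J5


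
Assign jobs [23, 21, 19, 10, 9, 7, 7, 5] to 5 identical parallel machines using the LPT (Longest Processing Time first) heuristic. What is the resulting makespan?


Jobs (LPT sorted): [23, 21, 19, 10, 9, 7, 7, 5]
Machines: 5
  J=23 → Machine 1 (load: 0+23=23)
  J=21 → Machine 2 (load: 0+21=21)
  J=19 → Machine 3 (load: 0+19=19)
  J=10 → Machine 4 (load: 0+10=10)
  J=9 → Machine 5 (load: 0+9=9)
  J=7 → Machine 5 (load: 9+7=16)
  J=7 → Machine 4 (load: 10+7=17)
  J=5 → Machine 5 (load: 16+5=21)
Machine loads: [23, 21, 19, 17, 21]
Makespan = max = 23 time units


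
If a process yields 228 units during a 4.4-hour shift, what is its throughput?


Throughput = units / time
= 228 / 4.4
= 51.8 units/hour


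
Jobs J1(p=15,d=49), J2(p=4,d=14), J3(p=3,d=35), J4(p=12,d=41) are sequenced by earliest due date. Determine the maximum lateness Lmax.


EDD order: J2 → J3 → J4 → J1
Completion and lateness:
  J2: C=4, d=14, L=4-14=-10
  J3: C=7, d=35, L=7-35=-28
  J4: C=19, d=41, L=19-41=-22
  J1: C=34, d=49, L=34-49=-15
Lmax = max(-10, -28, -22, -15)
= -10


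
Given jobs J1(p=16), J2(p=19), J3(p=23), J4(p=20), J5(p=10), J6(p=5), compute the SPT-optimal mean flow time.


SPT order: J6 → J5 → J1 → J2 → J4 → J3
Completion times:
  J6: C=5
  J5: C=15
  J1: C=31
  J2: C=50
  J4: C=70
  J3: C=93
Sum = 264, n = 6
Mean flow = 264/6
= 44.00


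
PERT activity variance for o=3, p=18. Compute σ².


σ² = ((p - o) / 6)² = (p - o)² / 36
= (18 - 3)² / 36
= 15² / 36
= 225 / 36
= 6.2500


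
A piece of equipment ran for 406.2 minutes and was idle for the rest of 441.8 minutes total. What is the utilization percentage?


Utilization = busy / total × 100
= 406.2 / 441.8 × 100
= 91.9%


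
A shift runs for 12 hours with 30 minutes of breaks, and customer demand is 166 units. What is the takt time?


Available = 12×60 - 30 = 690 min
Takt time = 690 / 166
= 4.16 min/unit


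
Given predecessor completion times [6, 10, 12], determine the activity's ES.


ES = max of all predecessor completion times
Predecessors: [6, 10, 12]
ES = max(6, 10, 12)
= 12


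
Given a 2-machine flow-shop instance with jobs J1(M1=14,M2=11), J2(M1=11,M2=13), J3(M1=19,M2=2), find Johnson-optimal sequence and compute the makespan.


Johnson's rule:
Group 1 (M1≤M2, sort by M1): ['J2']
Group 2 (M1>M2, sort desc M2): ['J1', 'J3']
Sequence: J2 → J1 → J3
Makespan calculation:
  J2: M1 done=11, M2 done=24
  J1: M1 done=25, M2 done=36
  J3: M1 done=44, M2 done=46
= Sequence: J2 → J1 → J3, Makespan: 46


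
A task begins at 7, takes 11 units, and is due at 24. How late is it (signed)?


Completion = 7 + 11 = 18
Lateness = C - d = 18 - 24
= -6


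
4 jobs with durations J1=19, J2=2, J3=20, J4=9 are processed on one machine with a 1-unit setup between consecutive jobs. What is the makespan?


Makespan = Σ processing + (n-1) × setup
= (19 + 2 + 20 + 9) + (4-1)×1
= 50 + 3
= 53 time units


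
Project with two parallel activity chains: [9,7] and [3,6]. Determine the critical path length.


Path A: 9 + 7 = 16
Path B: 3 + 6 = 9
Critical path = longest = max(16, 9)
= 16 (Path A)


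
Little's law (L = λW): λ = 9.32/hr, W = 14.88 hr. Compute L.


Little's law: L = λ × W
= 9.32 × 14.88
= 138.68


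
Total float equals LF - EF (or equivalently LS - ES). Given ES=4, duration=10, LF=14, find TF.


EF = ES + duration = 4 + 10 = 14
LS = LF - duration = 14 - 10 = 4
Total Float = LF - EF = 14 - 14
(or LS - ES = 4 - 4)
= 0


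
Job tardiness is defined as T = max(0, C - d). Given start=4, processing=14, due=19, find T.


Completion = start + processing = 4 + 14 = 18
Tardiness = max(0, C - d) = max(0, 18 - 19)
= max(0, -1)
= 0


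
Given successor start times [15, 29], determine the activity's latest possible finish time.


LF = min of all successor start times
Successors start at: [15, 29]
LF = min(15, 29)
= 15


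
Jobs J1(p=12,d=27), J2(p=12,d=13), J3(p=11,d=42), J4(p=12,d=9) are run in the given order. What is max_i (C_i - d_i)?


Lateness per job (L = C - d):
  J1: C=12, d=27, L=-15
  J2: C=24, d=13, L=11
  J3: C=35, d=42, L=-7
  J4: C=47, d=9, L=38
Lmax = max(-15, 11, -7, 38)
= 38


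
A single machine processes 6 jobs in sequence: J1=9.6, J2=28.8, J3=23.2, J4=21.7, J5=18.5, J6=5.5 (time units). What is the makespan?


Sequential makespan: sum all processing times
= 9.6 + 28.8 + 23.2 + 21.7 + 18.5 + 5.5
= 107.3 time units


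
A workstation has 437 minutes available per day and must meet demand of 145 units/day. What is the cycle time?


Cycle time = available time / demand
= 437 / 145
= 3.01 min/unit


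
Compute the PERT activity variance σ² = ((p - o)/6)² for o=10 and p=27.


σ² = ((p - o) / 6)² = (p - o)² / 36
= (27 - 10)² / 36
= 17² / 36
= 289 / 36
= 8.0278


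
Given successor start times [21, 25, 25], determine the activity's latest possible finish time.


LF = min of all successor start times
Successors start at: [21, 25, 25]
LF = min(21, 25, 25)
= 21


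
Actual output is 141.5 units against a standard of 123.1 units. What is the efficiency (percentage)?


Efficiency = (actual / standard) × 100
= (141.5 / 123.1) × 100
= 114.9%


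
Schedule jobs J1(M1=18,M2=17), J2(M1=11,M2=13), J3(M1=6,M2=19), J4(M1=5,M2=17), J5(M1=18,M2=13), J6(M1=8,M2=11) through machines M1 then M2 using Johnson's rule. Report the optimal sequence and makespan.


Johnson's rule:
Group 1 (M1≤M2, sort by M1): ['J4', 'J3', 'J6', 'J2']
Group 2 (M1>M2, sort desc M2): ['J1', 'J5']
Sequence: J4 → J3 → J6 → J2 → J1 → J5
Makespan calculation:
  J4: M1 done=5, M2 done=22
  J3: M1 done=11, M2 done=41
  J6: M1 done=19, M2 done=52
  J2: M1 done=30, M2 done=65
  J1: M1 done=48, M2 done=82
  J5: M1 done=66, M2 done=95
= Sequence: J4 → J3 → J6 → J2 → J1 → J5, Makespan: 95


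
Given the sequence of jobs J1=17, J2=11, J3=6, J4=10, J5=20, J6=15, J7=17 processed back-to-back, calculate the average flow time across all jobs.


Completion times:
  J1: completes at 17
  J2: completes at 28
  J3: completes at 34
  J4: completes at 44
  J5: completes at 64
  J6: completes at 79
  J7: completes at 96
Sum = 362
Average = 362/7
= 51.71


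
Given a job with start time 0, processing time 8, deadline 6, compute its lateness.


Completion = 0 + 8 = 8
Lateness = C - d = 8 - 6
= 2


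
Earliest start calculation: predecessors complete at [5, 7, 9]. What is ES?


ES = max of all predecessor completion times
Predecessors: [5, 7, 9]
ES = max(5, 7, 9)
= 9


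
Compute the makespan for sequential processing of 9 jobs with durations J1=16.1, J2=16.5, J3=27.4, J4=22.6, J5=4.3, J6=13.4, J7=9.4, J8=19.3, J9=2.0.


Sequential makespan: sum all processing times
= 16.1 + 16.5 + 27.4 + 22.6 + 4.3 + 13.4 + 9.4 + 19.3 + 2.0
= 131.0 time units


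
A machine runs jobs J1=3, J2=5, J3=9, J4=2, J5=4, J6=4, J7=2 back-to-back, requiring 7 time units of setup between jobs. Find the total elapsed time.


Makespan = Σ processing + (n-1) × setup
= (3 + 5 + 9 + 2 + 4 + 4 + 2) + (7-1)×7
= 29 + 42
= 71 time units


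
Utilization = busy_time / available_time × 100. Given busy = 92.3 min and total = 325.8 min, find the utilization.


Utilization = busy / total × 100
= 92.3 / 325.8 × 100
= 28.3%


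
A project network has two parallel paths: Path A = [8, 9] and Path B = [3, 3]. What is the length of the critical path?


Path A: 8 + 9 = 17
Path B: 3 + 3 = 6
Critical path = longest = max(17, 6)
= 17 (Path A)


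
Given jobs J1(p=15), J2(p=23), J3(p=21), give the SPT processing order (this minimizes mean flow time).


SPT: sort by shortest processing time
  J1: p=15
  J3: p=21
  J2: p=23
Order: J1 → J3 → J2


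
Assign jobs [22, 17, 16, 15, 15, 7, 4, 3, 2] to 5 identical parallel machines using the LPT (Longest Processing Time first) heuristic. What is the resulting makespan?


Jobs (LPT sorted): [22, 17, 16, 15, 15, 7, 4, 3, 2]
Machines: 5
  J=22 → Machine 1 (load: 0+22=22)
  J=17 → Machine 2 (load: 0+17=17)
  J=16 → Machine 3 (load: 0+16=16)
  J=15 → Machine 4 (load: 0+15=15)
  J=15 → Machine 5 (load: 0+15=15)
  J=7 → Machine 4 (load: 15+7=22)
  J=4 → Machine 5 (load: 15+4=19)
  J=3 → Machine 3 (load: 16+3=19)
  J=2 → Machine 2 (load: 17+2=19)
Machine loads: [22, 19, 19, 22, 19]
Makespan = max = 22 time units


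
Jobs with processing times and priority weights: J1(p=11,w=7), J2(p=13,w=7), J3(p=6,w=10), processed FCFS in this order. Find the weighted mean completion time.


Completion times:
  J1: C=11, w×C=7×11=77
  J2: C=24, w×C=7×24=168
  J3: C=30, w×C=10×30=300
Sum w×C = 545
Sum w = 24
Weighted avg = 545/24
= 22.71


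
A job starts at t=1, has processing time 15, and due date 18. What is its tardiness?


Completion = start + processing = 1 + 15 = 16
Tardiness = max(0, C - d) = max(0, 16 - 18)
= max(0, -2)
= 0


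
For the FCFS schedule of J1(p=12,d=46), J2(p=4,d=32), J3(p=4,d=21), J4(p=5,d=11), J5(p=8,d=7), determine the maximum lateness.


Lateness per job (L = C - d):
  J1: C=12, d=46, L=-34
  J2: C=16, d=32, L=-16
  J3: C=20, d=21, L=-1
  J4: C=25, d=11, L=14
  J5: C=33, d=7, L=26
Lmax = max(-34, -16, -1, 14, 26)
= 26


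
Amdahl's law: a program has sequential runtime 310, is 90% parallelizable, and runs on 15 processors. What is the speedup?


Amdahl's law: T_p = T × ((1-p) + p/N)
= 310 × ((1-0.9) + 0.9/15)
= 310 × (0.10 + 0.0600)
= 310 × 0.1600
= 49.60
Speedup = 310/49.60
= 6.25×


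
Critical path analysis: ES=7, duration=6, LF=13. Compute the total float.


EF = ES + duration = 7 + 6 = 13
LS = LF - duration = 13 - 6 = 7
Total Float = LF - EF = 13 - 13
(or LS - ES = 7 - 7)
= 0


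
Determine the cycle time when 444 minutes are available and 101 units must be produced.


Cycle time = available time / demand
= 444 / 101
= 4.40 min/unit


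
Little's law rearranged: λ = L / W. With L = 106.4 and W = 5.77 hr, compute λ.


Little's law: L = λW → λ = L / W
= 106.4 / 5.77
= 18.44 per hour


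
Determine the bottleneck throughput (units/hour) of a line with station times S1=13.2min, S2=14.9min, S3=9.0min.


Bottleneck = longest station time
Station times: [13.2, 14.9, 9.0]
Max = 14.9 min
Rate = 60 / 14.9
= 4.03 units/hour (bottleneck: 14.9min)


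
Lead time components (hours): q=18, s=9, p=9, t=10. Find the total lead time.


Lead time = queue + setup + processing + transit
= 18 + 9 + 9 + 10
= 46 hours


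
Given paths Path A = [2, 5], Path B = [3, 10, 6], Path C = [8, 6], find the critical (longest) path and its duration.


Path A: 2 + 5 = 7
Path B: 3 + 10 + 6 = 19
Path C: 8 + 6 = 14
Critical path = longest = max(7, 19, 14)
= 19 (Path B)


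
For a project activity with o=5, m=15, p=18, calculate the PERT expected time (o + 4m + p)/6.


te = (o + 4m + p) / 6
= (5 + 4×15 + 18) / 6
= (5 + 60 + 18) / 6
= 83 / 6
= 13.83


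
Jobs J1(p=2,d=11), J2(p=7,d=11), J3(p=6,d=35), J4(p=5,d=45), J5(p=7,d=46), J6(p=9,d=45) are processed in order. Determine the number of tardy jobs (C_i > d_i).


Completion vs due date:
  J1: C=2, d=11 → on time
  J2: C=9, d=11 → on time
  J3: C=15, d=35 → on time
  J4: C=20, d=45 → on time
  J5: C=27, d=46 → on time
  J6: C=36, d=45 → on time
Tardy jobs: none
Count = 0


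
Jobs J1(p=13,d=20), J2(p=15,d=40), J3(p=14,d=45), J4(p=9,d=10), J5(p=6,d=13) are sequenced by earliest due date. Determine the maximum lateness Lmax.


EDD order: J4 → J5 → J1 → J2 → J3
Completion and lateness:
  J4: C=9, d=10, L=9-10=-1
  J5: C=15, d=13, L=15-13=2
  J1: C=28, d=20, L=28-20=8
  J2: C=43, d=40, L=43-40=3
  J3: C=57, d=45, L=57-45=12
Lmax = max(-1, 2, 8, 3, 12)
= 12


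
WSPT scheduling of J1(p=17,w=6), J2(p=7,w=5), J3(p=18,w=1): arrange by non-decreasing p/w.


WSPT (Smith's rule): sort by p/w ascending
  J2: p/w = 7/5 = 1.400
  J1: p/w = 17/6 = 2.833
  J3: p/w = 18/1 = 18.000
Order: J2 → J1 → J3


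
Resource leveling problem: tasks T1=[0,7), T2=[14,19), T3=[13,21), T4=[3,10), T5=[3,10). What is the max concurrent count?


Check each time point for overlaps:
  t=3: 3 tasks active (T1, T4, T5)
Max concurrent = 3


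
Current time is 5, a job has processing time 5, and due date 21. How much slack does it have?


Slack = due - current_time - processing
= 21 - 5 - 5
= 11


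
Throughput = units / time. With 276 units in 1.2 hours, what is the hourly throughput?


Throughput = units / time
= 276 / 1.2
= 230.0 units/hour


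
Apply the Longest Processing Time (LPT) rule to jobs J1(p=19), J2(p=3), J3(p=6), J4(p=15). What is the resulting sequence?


LPT: sort by longest processing time first
  J1: p=19
  J4: p=15
  J3: p=6
  J2: p=3
Order: J1 → J4 → J3 → J2


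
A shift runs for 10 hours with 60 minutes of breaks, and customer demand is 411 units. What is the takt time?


Available = 10×60 - 60 = 540 min
Takt time = 540 / 411
= 1.31 min/unit


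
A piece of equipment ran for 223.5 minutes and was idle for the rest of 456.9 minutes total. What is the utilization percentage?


Utilization = busy / total × 100
= 223.5 / 456.9 × 100
= 48.9%


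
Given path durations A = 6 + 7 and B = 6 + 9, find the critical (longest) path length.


Path A: 6 + 7 = 13
Path B: 6 + 9 = 15
Critical path = longest = max(13, 15)
= 15 (Path B)


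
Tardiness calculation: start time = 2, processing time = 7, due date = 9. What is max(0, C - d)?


Completion = start + processing = 2 + 7 = 9
Tardiness = max(0, C - d) = max(0, 9 - 9)
= max(0, 0)
= 0


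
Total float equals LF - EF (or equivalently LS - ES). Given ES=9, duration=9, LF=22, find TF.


EF = ES + duration = 9 + 9 = 18
LS = LF - duration = 22 - 9 = 13
Total Float = LF - EF = 22 - 18
(or LS - ES = 13 - 9)
= 4


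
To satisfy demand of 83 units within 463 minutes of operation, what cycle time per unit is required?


Cycle time = available time / demand
= 463 / 83
= 5.58 min/unit


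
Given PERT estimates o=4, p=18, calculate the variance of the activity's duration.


σ² = ((p - o) / 6)² = (p - o)² / 36
= (18 - 4)² / 36
= 14² / 36
= 196 / 36
= 5.4444


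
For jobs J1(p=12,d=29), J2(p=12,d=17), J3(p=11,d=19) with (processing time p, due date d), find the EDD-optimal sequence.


EDD: sort by earliest due date
  J2: d=17, p=12
  J3: d=19, p=11
  J1: d=29, p=12
Order: J2 → J3 → J1


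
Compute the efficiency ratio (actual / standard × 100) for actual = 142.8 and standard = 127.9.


Efficiency = (actual / standard) × 100
= (142.8 / 127.9) × 100
= 111.6%


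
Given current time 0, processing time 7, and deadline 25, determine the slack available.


Slack = due - current_time - processing
= 25 - 0 - 7
= 18


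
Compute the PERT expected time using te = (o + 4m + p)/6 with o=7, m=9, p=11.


te = (o + 4m + p) / 6
= (7 + 4×9 + 11) / 6
= (7 + 36 + 11) / 6
= 54 / 6
= 9.00


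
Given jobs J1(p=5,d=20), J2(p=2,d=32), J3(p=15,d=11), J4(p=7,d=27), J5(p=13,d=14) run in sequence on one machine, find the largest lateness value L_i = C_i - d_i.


Lateness per job (L = C - d):
  J1: C=5, d=20, L=-15
  J2: C=7, d=32, L=-25
  J3: C=22, d=11, L=11
  J4: C=29, d=27, L=2
  J5: C=42, d=14, L=28
Lmax = max(-15, -25, 11, 2, 28)
= 28


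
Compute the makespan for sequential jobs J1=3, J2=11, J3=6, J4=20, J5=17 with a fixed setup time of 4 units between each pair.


Makespan = Σ processing + (n-1) × setup
= (3 + 11 + 6 + 20 + 17) + (5-1)×4
= 57 + 16
= 73 time units


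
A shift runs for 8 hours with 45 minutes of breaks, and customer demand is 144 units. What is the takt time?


Available = 8×60 - 45 = 435 min
Takt time = 435 / 144
= 3.02 min/unit


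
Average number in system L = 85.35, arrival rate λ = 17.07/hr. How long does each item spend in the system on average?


Little's law: L = λW → W = L / λ
= 85.35 / 17.07
= 5.00 hours


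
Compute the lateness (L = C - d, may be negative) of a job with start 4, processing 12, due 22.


Completion = 4 + 12 = 16
Lateness = C - d = 16 - 22
= -6


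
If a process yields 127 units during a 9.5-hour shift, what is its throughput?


Throughput = units / time
= 127 / 9.5
= 13.4 units/hour


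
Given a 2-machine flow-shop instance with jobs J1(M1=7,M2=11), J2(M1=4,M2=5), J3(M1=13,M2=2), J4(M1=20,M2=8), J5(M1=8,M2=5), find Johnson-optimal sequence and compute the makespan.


Johnson's rule:
Group 1 (M1≤M2, sort by M1): ['J2', 'J1']
Group 2 (M1>M2, sort desc M2): ['J4', 'J5', 'J3']
Sequence: J2 → J1 → J4 → J5 → J3
Makespan calculation:
  J2: M1 done=4, M2 done=9
  J1: M1 done=11, M2 done=22
  J4: M1 done=31, M2 done=39
  J5: M1 done=39, M2 done=44
  J3: M1 done=52, M2 done=54
= Sequence: J2 → J1 → J4 → J5 → J3, Makespan: 54


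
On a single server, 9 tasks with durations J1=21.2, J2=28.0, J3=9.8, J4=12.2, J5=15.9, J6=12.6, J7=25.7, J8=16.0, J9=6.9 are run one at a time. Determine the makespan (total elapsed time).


Sequential makespan: sum all processing times
= 21.2 + 28.0 + 9.8 + 12.2 + 15.9 + 12.6 + 25.7 + 16.0 + 6.9
= 148.3 time units


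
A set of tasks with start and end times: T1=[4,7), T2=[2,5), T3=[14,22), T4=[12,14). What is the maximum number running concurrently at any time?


Check each time point for overlaps:
  t=4: 2 tasks active (T1, T2)
Max concurrent = 2


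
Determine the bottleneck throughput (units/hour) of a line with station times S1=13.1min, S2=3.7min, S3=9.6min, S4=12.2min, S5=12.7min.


Bottleneck = longest station time
Station times: [13.1, 3.7, 9.6, 12.2, 12.7]
Max = 13.1 min
Rate = 60 / 13.1
= 4.58 units/hour (bottleneck: 13.1min)
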